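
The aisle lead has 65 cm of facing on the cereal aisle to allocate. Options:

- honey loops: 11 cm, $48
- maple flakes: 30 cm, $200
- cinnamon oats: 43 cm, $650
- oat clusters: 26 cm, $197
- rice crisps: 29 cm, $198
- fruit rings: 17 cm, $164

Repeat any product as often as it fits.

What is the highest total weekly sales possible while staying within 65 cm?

By weekly sales per cm: cinnamon oats 15.12, fruit rings 9.65, oat clusters 7.58 lead.
Best packing: cinnamon oats + fruit rings — 60 cm, 814 total.

814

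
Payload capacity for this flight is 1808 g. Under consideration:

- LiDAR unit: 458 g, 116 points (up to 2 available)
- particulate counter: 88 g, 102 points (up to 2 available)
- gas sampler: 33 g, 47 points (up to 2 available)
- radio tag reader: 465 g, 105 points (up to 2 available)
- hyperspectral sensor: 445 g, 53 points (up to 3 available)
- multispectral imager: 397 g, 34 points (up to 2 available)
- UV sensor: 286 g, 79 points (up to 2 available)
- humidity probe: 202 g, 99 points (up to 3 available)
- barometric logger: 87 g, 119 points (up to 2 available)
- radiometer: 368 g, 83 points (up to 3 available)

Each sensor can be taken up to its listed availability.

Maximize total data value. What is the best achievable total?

1028

Taking the top-ratio sensors first gives 2×particulate counter + 2×gas sampler + 2×UV sensor + 3×humidity probe + 2×barometric logger for 991 (1594 g).
The 286 g tied up in UV sensor is better spent on LiDAR unit — total rises to 1028 (1766 g).
That's the maximum — no swap from here does better than 1028.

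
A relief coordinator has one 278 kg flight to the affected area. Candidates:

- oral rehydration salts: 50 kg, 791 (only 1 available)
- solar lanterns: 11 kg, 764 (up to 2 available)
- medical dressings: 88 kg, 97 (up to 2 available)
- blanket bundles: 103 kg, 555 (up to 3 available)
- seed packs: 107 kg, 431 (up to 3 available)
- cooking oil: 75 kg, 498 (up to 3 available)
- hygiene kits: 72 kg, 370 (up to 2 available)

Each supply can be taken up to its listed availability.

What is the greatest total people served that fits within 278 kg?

By people served per kg: solar lanterns 69.45, oral rehydration salts 15.82, cooking oil 6.64, blanket bundles 5.39 lead.
A density-first pass picks oral rehydration salts + 2×solar lanterns + 2×cooking oil — 3315 at 222 kg.
The 150 kg tied up in 2×cooking oil is better spent on 2×blanket bundles — total rises to 3429 (278 kg).

3429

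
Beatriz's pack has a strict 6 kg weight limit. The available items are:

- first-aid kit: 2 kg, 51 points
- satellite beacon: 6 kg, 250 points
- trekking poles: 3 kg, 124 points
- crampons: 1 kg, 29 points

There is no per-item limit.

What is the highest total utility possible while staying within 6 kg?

250

The ratio ordering already packs tightly: satellite beacon, 6 kg, 250.
Every other selection either busts 6 kg or fails to beat 250.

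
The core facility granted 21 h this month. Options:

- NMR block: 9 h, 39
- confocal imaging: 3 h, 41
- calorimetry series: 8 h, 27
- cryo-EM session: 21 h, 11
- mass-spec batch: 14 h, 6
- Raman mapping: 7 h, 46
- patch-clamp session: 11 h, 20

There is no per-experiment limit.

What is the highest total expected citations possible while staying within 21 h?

287

Taking 7×confocal imaging: 21 h used, 287 in expected citations.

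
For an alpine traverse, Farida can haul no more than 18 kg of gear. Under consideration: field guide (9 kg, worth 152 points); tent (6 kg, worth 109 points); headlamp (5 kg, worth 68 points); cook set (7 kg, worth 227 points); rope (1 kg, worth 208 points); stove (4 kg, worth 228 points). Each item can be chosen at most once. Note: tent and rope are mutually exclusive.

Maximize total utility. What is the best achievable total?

731

Ranking by ratio (utility/kg): rope 208.00, stove 57.00, cook set 32.43, tent 18.17.
Headlamp + cook set + rope + stove uses 17 of the 18 kg and totals 731.
The closest alternative, cook set + rope + stove, reaches only 663.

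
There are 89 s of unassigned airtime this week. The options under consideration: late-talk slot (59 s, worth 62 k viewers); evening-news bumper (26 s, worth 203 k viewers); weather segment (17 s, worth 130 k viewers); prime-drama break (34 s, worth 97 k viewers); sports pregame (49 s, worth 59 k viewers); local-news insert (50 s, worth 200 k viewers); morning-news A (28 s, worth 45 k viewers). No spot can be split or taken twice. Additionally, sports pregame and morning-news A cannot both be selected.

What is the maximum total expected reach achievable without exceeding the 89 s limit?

430

The ratio ordering already packs tightly: evening-news bumper + weather segment + prime-drama break, 77 s, 430.
Nothing else feasible within 89 s beats 430.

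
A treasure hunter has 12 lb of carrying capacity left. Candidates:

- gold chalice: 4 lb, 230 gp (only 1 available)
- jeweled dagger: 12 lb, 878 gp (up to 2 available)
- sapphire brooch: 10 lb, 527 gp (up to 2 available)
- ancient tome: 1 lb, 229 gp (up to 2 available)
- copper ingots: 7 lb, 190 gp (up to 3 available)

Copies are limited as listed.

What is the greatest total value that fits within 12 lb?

By value per lb: ancient tome 229.00, jeweled dagger 73.17, gold chalice 57.50, sapphire brooch 52.70 lead.
A density-first pass picks gold chalice + 2×ancient tome — 688 at 6 lb.
Replace gold chalice with sapphire brooch: the trade gains 297 net, giving 985 at 12 lb.
No other feasible combination exceeds 985.

985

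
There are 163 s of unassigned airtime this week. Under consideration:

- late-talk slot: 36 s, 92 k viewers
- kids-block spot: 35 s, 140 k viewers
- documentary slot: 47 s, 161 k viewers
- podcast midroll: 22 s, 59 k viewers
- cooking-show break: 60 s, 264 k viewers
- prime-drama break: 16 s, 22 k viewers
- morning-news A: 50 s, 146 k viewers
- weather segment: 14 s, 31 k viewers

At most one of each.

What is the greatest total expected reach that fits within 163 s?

596

Taking kids-block spot + documentary slot + cooking-show break + weather segment: 156 s used, 596 in expected reach.
Next best is kids-block spot + documentary slot + cooking-show break + prime-drama break at 587 (158 s) — short by 9.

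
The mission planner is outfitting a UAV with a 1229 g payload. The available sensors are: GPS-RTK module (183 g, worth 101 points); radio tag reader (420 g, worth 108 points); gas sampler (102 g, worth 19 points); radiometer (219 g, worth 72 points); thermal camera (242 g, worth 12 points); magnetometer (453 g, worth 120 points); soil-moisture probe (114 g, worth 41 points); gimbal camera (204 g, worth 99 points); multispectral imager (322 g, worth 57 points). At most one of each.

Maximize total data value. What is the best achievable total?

433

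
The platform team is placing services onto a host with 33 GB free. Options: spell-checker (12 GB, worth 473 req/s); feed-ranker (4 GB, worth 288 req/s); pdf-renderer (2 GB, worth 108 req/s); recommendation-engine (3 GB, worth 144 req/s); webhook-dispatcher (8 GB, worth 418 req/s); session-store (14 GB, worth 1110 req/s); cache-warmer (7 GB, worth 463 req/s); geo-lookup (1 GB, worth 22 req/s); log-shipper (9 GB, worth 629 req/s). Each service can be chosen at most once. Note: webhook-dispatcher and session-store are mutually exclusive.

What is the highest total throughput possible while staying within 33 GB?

2346

Density check — session-store 79.29, feed-ranker 72.00, log-shipper 69.89 are the best per GB.
A density-first pass picks feed-ranker + pdf-renderer + recommendation-engine + session-store + geo-lookup + log-shipper — 2301 at 33 GB.
Replace feed-ranker and pdf-renderer and geo-lookup with cache-warmer: the trade gains 45 net, giving 2346 at 33 GB.
Runner-up pdf-renderer + session-store + cache-warmer + geo-lookup + log-shipper tops out at 2332.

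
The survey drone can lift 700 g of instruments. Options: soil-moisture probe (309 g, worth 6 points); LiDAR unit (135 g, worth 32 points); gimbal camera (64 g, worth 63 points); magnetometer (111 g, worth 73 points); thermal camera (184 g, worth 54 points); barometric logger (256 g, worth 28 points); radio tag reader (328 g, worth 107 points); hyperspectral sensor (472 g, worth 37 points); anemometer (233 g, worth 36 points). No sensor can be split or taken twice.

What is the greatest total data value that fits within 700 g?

297

Ranking by ratio (data value/g): gimbal camera 0.98, magnetometer 0.66, radio tag reader 0.33.
Taking gimbal camera + magnetometer + thermal camera + radio tag reader: 687 g used, 297 in data value.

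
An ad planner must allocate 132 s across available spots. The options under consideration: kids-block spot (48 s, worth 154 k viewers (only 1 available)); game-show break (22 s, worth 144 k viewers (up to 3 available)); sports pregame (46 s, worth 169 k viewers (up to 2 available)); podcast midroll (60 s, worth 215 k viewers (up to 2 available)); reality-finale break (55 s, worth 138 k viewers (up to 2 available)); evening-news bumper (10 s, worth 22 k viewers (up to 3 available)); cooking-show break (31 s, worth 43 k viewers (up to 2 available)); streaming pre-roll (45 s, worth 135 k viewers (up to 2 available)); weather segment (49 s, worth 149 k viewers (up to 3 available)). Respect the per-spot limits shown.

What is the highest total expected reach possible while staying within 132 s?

647

Density check — game-show break 6.55, sports pregame 3.67, podcast midroll 3.58, kids-block spot 3.21 are the best per s.
A density-first pass picks 3×game-show break + sports pregame + 2×evening-news bumper — 645 at 132 s.
The 66 s tied up in sports pregame and 2×evening-news bumper is better spent on podcast midroll — total rises to 647 (126 s).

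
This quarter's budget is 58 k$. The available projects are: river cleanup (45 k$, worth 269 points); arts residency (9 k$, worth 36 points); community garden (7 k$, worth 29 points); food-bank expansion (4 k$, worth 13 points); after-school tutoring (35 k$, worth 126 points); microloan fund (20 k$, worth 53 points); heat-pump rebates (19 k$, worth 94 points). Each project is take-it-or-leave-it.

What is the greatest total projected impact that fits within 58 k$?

318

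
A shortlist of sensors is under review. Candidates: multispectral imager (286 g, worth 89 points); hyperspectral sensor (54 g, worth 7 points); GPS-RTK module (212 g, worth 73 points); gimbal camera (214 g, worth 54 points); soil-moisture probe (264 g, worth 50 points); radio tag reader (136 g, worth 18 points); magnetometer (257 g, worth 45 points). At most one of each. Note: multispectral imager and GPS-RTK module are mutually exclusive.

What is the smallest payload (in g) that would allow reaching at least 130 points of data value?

480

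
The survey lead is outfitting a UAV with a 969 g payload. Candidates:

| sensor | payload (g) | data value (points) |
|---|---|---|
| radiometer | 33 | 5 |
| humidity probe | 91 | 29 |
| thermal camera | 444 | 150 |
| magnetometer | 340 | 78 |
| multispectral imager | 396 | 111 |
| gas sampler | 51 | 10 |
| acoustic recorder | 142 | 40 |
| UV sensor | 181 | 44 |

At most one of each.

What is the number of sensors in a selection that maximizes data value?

4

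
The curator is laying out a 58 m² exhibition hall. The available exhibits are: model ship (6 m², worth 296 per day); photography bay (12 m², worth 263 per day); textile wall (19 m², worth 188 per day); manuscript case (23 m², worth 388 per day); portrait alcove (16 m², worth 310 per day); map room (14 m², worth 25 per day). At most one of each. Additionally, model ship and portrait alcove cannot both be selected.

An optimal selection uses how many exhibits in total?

4

Best achievable expected visitors is 972.
model ship + photography bay + manuscript case + map room hits 972 at 55 m².
Any selection reaching 972 contains exactly 4 exhibits.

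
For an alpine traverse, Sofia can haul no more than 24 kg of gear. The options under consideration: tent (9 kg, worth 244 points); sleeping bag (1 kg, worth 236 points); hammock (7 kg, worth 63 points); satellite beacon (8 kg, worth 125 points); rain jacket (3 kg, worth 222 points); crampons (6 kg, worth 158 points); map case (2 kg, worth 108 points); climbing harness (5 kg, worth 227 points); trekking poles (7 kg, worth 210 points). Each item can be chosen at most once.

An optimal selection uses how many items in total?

Optimal total is 1161.
For example sleeping bag + rain jacket + crampons + map case + climbing harness + trekking poles achieves it, using 24 kg.
Any selection reaching 1161 contains exactly 6 items.

6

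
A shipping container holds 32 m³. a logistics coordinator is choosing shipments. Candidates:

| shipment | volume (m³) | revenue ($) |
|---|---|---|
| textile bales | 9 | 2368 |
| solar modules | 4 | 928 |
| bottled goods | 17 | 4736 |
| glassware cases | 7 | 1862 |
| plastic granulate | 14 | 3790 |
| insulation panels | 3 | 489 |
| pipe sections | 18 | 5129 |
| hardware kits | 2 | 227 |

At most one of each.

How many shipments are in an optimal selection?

Optimal total is 8919.
For example plastic granulate + pipe sections achieves it, using 32 m³.
Every optimal selection uses 2 shipments.

2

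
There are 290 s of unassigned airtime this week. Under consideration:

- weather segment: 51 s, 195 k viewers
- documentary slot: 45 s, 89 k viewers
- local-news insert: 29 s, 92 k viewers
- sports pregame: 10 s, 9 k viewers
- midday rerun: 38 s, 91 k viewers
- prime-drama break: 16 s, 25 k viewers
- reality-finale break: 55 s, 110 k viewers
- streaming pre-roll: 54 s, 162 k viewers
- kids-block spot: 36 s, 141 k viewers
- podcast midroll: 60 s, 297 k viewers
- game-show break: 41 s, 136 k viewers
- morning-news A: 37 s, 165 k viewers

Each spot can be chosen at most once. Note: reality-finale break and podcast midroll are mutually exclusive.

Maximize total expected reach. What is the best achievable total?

1105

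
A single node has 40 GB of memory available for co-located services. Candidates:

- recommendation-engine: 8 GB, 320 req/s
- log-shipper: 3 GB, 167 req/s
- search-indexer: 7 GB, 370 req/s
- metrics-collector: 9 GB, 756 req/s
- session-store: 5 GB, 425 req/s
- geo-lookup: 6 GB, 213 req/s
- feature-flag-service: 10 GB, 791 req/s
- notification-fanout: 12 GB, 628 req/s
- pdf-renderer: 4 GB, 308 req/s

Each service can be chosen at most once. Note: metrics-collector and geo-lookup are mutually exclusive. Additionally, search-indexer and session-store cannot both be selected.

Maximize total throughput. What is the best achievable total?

2908

Taking metrics-collector + session-store + feature-flag-service + notification-fanout + pdf-renderer: 40 GB used, 2908 in throughput.
An exhaustive check of the 512 subsets confirms 2908.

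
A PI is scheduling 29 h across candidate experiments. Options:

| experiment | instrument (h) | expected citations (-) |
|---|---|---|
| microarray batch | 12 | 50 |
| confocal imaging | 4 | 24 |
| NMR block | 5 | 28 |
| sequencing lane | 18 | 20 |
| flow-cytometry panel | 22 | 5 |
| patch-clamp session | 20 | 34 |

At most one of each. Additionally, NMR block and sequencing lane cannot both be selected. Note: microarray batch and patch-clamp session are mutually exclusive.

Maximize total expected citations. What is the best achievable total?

102

Taking microarray batch + confocal imaging + NMR block: 21 h used, 102 in expected citations.
That's the maximum — no feasible swap from here does better than 102.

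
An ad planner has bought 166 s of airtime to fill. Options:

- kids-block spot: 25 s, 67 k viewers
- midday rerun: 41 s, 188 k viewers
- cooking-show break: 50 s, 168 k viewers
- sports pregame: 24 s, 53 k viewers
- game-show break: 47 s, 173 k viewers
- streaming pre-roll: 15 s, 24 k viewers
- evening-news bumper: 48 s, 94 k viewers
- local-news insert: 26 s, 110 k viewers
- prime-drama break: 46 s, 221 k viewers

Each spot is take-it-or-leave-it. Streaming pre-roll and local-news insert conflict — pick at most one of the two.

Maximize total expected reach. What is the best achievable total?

Midday rerun + game-show break + local-news insert + prime-drama break uses 160 of the 166 s and totals 692.

692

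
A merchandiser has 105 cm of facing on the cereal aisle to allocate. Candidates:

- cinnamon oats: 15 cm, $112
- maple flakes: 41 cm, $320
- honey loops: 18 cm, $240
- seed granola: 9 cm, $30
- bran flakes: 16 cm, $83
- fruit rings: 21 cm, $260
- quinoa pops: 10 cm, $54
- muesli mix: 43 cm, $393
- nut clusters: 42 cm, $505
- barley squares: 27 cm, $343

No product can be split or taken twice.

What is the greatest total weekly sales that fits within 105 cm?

1220

A density-first pass picks cinnamon oats + honey loops + seed granola + fruit rings + quinoa pops + barley squares — 1039 at 100 cm.
The 37 cm tied up in honey loops and seed granola and quinoa pops is better spent on nut clusters — total rises to 1220 (105 cm).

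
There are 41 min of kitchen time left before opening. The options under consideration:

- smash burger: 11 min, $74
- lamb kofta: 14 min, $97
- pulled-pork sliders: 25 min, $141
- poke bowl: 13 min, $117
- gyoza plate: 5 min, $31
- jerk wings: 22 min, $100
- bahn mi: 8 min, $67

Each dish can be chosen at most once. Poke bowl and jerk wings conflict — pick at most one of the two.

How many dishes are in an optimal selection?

4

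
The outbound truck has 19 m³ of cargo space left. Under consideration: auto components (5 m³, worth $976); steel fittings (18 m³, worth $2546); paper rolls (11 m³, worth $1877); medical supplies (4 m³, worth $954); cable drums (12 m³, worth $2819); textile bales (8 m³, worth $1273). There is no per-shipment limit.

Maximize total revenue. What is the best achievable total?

The ratio heuristic lands on 4×medical supplies (3816) but leaves 3 m³ idle.
Replace 3×medical supplies with 3×auto components: the trade gains 66 net, giving 3882 at 19 m³.
No other feasible combination exceeds 3882.

3882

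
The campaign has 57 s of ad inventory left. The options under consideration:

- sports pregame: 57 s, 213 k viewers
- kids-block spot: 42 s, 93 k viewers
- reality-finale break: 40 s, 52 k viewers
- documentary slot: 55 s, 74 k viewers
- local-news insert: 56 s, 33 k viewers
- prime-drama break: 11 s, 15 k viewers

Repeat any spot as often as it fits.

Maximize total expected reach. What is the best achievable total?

213

Density check — sports pregame 3.74, kids-block spot 2.21, prime-drama break 1.36 are the best per s.
Sports pregame uses 57 of the 57 s and totals 213.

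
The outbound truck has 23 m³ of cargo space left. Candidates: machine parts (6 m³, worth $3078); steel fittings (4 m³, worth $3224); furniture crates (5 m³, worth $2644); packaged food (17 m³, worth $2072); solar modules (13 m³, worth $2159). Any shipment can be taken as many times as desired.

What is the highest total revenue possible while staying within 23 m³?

Ranking by ratio (revenue/m³): steel fittings 806.00, furniture crates 528.80, machine parts 513.00.
The ratio ordering already packs tightly: 5×steel fittings, 20 m³, 16120.

16120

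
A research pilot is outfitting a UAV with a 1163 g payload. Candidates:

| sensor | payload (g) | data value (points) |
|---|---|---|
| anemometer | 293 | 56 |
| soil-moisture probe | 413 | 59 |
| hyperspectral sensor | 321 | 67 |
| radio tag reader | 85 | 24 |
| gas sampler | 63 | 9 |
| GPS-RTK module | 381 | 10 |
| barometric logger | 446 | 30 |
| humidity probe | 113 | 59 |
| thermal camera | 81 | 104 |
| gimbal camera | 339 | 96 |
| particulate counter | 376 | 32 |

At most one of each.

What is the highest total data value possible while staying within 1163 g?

382

Density check — thermal camera 1.28, humidity probe 0.52, gimbal camera 0.28 are the best per g.
Greedy by ratio would take hyperspectral sensor + radio tag reader + gas sampler + humidity probe + thermal camera + gimbal camera: 1002 g used, total 359.
The 148 g tied up in radio tag reader and gas sampler is better spent on anemometer — total rises to 382 (1147 g).
The closest alternative, hyperspectral sensor + radio tag reader + gas sampler + humidity probe + thermal camera + gimbal camera, reaches only 359.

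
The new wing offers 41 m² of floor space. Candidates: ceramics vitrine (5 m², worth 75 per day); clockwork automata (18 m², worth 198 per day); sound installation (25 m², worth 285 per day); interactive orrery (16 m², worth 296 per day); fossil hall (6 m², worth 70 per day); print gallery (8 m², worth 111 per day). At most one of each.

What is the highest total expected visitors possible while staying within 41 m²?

581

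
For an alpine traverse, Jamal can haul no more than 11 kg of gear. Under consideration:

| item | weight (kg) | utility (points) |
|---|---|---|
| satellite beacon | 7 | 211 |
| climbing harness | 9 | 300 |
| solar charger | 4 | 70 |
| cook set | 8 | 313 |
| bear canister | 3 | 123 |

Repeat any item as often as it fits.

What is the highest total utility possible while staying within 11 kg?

Greedy by ratio would take 3×bear canister: 9 kg used, total 369.
Replace 2×bear canister with cook set: the trade gains 67 net, giving 436 at 11 kg.
That's the maximum — no swap from here does better than 436.

436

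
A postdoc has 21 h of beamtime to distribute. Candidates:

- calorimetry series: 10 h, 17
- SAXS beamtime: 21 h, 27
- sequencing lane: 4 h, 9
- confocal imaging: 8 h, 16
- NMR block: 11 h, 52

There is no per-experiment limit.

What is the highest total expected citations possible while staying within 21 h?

70

Ranking by ratio (expected citations/h): NMR block 4.73, sequencing lane 2.25, confocal imaging 2.00.
2×sequencing lane + NMR block uses 19 of the 21 h and totals 70.
That's the maximum — no swap from here does better than 70.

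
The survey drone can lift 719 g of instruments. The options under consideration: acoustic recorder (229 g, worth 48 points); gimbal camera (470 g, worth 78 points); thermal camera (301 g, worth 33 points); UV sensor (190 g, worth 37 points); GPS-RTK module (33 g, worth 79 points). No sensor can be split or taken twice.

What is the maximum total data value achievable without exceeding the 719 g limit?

194

Ranking by ratio (data value/g): GPS-RTK module 2.39, acoustic recorder 0.21, UV sensor 0.19, gimbal camera 0.17.
A density-first pass picks acoustic recorder + UV sensor + GPS-RTK module — 164 at 452 g.
Dropping acoustic recorder frees 229 g; slotting in gimbal camera (470 g) lifts the total to 194 at 693 g.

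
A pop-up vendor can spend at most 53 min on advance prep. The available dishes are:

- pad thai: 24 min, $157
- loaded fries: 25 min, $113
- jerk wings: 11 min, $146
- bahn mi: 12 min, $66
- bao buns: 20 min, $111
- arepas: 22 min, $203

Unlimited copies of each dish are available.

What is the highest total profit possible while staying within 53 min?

584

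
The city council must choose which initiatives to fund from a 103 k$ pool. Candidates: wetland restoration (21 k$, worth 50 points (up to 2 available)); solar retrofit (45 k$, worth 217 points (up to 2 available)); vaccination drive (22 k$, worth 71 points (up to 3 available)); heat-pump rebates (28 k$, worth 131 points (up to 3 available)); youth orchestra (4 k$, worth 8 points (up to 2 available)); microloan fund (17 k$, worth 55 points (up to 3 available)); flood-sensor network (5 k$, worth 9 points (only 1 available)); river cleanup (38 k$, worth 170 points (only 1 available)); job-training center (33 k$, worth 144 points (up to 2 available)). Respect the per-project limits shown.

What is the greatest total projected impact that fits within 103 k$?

479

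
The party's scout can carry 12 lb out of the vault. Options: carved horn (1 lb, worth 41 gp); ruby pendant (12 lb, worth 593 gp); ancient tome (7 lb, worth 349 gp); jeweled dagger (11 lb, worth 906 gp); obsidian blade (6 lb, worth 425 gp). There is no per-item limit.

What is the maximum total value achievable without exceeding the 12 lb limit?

Ranking by ratio (value/lb): jeweled dagger 82.36, obsidian blade 70.83, ancient tome 49.86, ruby pendant 49.42.
Taking carved horn + jeweled dagger: 12 lb used, 947 in value.
Every other selection either busts 12 lb or fails to beat 947.

947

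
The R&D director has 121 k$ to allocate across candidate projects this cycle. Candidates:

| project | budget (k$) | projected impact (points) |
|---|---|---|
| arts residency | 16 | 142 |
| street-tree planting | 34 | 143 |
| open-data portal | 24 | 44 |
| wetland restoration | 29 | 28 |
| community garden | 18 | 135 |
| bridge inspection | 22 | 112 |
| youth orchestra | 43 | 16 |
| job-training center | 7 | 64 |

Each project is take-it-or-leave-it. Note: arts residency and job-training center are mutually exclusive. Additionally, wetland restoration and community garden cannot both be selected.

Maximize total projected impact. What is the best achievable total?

576

Taking arts residency + street-tree planting + open-data portal + community garden + bridge inspection: 114 k$ used, 576 in projected impact.
Runner-up arts residency + street-tree planting + community garden + bridge inspection tops out at 532.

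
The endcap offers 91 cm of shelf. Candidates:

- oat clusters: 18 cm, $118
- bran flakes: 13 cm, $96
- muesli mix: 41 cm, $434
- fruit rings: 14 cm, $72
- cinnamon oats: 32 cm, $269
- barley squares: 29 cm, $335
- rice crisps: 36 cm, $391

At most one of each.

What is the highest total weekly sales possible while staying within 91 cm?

Filling by ratio: bran flakes + barley squares + rice crisps for 822, with 13 cm left unused.
Dropping barley squares frees 29 cm; slotting in muesli mix (41 cm) lifts the total to 921 at 90 cm.
The spare 1 cm is too small for any remaining product, and no exchange beats 921.

921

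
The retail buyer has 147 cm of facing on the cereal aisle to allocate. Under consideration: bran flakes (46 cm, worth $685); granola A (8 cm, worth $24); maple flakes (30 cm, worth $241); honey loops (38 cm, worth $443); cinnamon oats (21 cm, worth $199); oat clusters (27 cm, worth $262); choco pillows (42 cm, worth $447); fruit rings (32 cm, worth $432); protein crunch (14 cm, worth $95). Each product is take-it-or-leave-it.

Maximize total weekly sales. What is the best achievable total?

Greedy by ratio would take bran flakes + honey loops + oat clusters + fruit rings: 143 cm used, total 1822.
The 38 cm tied up in honey loops is better spent on choco pillows — total rises to 1826 (147 cm).
Runner-up bran flakes + honey loops + oat clusters + fruit rings tops out at 1822.

1826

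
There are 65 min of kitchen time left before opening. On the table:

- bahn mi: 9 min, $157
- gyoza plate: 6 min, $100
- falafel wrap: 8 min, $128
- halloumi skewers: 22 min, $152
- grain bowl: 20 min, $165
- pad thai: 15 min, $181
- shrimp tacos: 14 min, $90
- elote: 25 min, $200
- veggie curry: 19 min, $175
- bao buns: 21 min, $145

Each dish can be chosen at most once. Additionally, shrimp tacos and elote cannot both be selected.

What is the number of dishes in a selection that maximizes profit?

5

Optimal total is 766.
One optimal bundle: bahn mi + gyoza plate + falafel wrap + pad thai + elote (63 min).
Any selection reaching 766 contains exactly 5 dishes.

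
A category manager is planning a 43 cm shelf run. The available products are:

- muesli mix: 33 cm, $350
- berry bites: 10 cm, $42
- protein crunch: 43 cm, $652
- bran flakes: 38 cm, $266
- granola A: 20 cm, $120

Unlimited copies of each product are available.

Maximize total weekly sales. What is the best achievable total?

Density check — protein crunch 15.16, muesli mix 10.61, bran flakes 7.00, granola A 6.00 are the best per cm.
Best packing: protein crunch — 43 cm, 652 total.
That's the maximum — no swap from here does better than 652.

652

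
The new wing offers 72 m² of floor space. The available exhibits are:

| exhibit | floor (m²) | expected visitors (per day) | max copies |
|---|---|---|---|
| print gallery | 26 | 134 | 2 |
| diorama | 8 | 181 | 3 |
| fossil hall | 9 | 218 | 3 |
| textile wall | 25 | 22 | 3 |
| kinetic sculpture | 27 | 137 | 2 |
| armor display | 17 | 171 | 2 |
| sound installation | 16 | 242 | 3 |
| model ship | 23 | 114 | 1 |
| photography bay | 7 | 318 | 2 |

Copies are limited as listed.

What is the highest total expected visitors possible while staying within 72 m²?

Taking the top-ratio exhibits first gives 3×diorama + 3×fossil hall + 2×photography bay for 1833 (65 m²).
Replace fossil hall with sound installation: the trade gains 24 net, giving 1857 at 72 m².
Nothing else within 72 m² beats 1857.

1857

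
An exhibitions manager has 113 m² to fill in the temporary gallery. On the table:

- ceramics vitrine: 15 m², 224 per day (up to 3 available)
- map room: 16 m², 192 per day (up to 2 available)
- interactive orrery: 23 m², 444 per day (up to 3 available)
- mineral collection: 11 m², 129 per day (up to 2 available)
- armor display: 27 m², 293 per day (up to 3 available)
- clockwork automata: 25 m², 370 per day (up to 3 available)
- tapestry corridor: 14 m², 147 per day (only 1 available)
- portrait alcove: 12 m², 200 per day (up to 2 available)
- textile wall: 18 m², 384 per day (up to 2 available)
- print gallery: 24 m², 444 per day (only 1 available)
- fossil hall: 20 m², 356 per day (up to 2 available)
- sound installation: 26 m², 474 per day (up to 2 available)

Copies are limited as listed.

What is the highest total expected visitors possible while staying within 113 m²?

2190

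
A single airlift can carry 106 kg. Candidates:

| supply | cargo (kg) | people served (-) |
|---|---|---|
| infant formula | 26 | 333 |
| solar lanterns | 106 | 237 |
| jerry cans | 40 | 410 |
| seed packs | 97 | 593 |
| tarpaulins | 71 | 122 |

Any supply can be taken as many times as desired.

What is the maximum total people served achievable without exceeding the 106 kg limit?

By people served per kg: infant formula 12.81, jerry cans 10.25, seed packs 6.11, solar lanterns 2.24 lead.
Best packing: 4×infant formula — 104 kg, 1332 total.
Every other selection either busts 106 kg or fails to beat 1332.

1332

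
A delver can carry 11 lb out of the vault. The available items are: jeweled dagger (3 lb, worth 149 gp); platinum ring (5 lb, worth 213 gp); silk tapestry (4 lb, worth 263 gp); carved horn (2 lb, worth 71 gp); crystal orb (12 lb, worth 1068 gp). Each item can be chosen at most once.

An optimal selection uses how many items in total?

The maximum value within 11 lb is 547.
For example platinum ring + silk tapestry + carved horn achieves it, using 11 lb.
Any selection reaching 547 contains exactly 3 items.

3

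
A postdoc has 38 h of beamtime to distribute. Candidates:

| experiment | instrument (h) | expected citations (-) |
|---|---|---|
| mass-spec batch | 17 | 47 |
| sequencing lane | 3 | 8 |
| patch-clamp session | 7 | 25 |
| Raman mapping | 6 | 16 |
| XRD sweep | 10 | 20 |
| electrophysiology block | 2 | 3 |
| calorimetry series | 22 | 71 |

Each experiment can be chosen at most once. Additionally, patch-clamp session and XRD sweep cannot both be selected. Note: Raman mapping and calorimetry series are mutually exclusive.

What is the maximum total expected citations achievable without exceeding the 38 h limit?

Ranking by ratio (expected citations/h): patch-clamp session 3.57, calorimetry series 3.23, mass-spec batch 2.76.
Best packing: sequencing lane + patch-clamp session + electrophysiology block + calorimetry series — 34 h, 107 total.

107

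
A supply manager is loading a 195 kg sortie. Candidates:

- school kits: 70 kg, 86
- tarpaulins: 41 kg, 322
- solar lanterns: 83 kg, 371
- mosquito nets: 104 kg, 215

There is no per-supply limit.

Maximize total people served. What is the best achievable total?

1288

Ranking by ratio (people served/kg): tarpaulins 7.85, solar lanterns 4.47, mosquito nets 2.07, school kits 1.23.
Best packing: 4×tarpaulins — 164 kg, 1288 total.
The spare 31 kg is too small for any remaining supply, and no exchange beats 1288.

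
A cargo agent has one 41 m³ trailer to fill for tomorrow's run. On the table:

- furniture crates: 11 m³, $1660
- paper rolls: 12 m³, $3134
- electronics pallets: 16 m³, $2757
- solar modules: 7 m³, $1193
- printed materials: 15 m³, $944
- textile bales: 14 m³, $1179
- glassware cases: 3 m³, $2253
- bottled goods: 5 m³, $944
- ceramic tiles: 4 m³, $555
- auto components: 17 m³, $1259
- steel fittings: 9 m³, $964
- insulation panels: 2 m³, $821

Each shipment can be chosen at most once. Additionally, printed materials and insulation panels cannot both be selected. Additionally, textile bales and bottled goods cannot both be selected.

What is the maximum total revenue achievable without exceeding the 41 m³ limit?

Density check — glassware cases 751.00, insulation panels 410.50, paper rolls 261.17, bottled goods 188.80 are the best per m³.
A density-first pass picks paper rolls + electronics pallets + glassware cases + bottled goods + insulation panels — 9909 at 38 m³.
Replace bottled goods with solar modules: the trade gains 249 net, giving 10158 at 40 m³.
The spare 1 m³ is too small for any remaining shipment, and no feasible exchange beats 10158.

10158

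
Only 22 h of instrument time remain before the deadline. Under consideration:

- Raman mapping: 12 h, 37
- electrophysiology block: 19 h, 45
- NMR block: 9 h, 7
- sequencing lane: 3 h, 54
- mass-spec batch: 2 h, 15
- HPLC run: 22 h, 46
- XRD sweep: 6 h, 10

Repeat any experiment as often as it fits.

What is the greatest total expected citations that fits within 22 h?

By expected citations per h: sequencing lane 18.00, mass-spec batch 7.50, Raman mapping 3.08, electrophysiology block 2.37 lead.
The ratio ordering already packs tightly: 7×sequencing lane, 21 h, 378.

378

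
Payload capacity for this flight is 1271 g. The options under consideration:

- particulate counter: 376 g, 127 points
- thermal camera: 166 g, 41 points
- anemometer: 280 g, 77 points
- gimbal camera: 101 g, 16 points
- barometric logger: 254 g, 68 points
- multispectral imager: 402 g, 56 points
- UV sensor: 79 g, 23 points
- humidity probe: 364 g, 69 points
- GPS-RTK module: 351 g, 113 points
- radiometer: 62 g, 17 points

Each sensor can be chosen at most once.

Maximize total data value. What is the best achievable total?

385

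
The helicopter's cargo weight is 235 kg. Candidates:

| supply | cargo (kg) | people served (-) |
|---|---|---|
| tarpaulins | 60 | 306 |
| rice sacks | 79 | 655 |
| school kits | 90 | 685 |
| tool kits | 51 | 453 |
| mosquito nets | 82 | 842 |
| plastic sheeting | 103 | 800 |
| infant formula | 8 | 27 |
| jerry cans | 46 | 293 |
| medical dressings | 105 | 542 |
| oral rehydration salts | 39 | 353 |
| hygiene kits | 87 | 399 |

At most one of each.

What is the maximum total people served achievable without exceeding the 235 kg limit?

2022

Greedy by ratio would take tool kits + mosquito nets + infant formula + jerry cans + oral rehydration salts: 226 kg used, total 1968.
The 97 kg tied up in tool kits and jerry cans is better spent on plastic sheeting — total rises to 2022 (232 kg).
Next best is school kits + tool kits + mosquito nets + infant formula at 2007 (231 kg) — short by 15.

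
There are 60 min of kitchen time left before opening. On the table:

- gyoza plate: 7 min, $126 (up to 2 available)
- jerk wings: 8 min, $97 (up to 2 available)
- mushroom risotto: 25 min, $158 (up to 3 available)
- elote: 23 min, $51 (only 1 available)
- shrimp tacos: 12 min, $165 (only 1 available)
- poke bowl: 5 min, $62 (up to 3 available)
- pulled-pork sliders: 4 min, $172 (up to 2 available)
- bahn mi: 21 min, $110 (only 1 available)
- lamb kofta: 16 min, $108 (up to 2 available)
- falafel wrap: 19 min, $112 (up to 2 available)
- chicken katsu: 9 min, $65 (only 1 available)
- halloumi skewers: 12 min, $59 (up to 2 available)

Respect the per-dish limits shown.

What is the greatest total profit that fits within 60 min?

Ranking by ratio (profit/min): pulled-pork sliders 43.00, gyoza plate 18.00, shrimp tacos 13.75, poke bowl 12.40.
The ratio heuristic lands on 2×gyoza plate + jerk wings + shrimp tacos + 3×poke bowl + 2×pulled-pork sliders (1044) but leaves 3 min idle.
Replace poke bowl with jerk wings: the trade gains 35 net, giving 1079 at 60 min.
Every other selection either busts 60 min or exceeds an availability limit or fails to beat 1079.

1079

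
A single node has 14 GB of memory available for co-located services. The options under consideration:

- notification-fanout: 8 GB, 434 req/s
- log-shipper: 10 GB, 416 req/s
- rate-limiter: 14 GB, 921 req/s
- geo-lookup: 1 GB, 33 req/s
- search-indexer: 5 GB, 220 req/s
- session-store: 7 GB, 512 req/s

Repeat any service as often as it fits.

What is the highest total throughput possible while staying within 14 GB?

The ratio ordering already packs tightly: 2×session-store, 14 GB, 1024.
Nothing else within 14 GB beats 1024.

1024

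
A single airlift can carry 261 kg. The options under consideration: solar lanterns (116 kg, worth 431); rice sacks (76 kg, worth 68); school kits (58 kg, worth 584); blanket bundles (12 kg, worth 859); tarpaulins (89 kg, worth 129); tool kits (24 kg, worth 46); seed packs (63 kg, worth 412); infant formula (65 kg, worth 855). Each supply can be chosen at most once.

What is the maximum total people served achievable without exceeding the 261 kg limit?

2756

Best packing: school kits + blanket bundles + tool kits + seed packs + infant formula — 222 kg, 2756 total.
Runner-up solar lanterns + school kits + blanket bundles + infant formula tops out at 2729.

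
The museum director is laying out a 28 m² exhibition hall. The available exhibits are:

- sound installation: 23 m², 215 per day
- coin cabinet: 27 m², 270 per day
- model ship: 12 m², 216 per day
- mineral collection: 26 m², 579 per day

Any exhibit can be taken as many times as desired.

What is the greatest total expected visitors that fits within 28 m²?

Ranking by ratio (expected visitors/m²): mineral collection 22.27, model ship 18.00, coin cabinet 10.00.
The ratio ordering already packs tightly: mineral collection, 26 m², 579.
That's the maximum — no swap from here does better than 579.

579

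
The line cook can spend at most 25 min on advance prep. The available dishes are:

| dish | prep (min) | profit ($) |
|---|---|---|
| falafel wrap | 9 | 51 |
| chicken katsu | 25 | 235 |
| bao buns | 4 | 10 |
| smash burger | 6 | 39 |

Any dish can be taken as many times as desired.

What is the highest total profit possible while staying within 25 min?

235

Chicken katsu uses 25 of the 25 min and totals 235.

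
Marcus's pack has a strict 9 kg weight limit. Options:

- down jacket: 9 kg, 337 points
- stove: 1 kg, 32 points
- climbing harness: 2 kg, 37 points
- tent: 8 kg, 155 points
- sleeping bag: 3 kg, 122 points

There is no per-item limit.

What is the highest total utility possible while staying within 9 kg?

The ratio ordering already packs tightly: 3×sleeping bag, 9 kg, 366.

366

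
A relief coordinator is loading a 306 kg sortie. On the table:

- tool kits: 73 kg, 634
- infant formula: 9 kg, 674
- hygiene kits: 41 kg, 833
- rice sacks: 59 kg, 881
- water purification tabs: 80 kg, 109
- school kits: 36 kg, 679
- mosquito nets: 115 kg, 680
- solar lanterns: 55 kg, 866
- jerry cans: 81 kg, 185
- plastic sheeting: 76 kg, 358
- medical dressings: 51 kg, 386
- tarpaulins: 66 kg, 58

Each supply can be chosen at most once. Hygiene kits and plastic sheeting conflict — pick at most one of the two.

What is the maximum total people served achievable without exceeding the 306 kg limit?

Ranking by ratio (people served/kg): infant formula 74.89, hygiene kits 20.32, school kits 18.86, solar lanterns 15.75.
The ratio ordering already packs tightly: tool kits + infant formula + hygiene kits + rice sacks + school kits + solar lanterns, 273 kg, 4567.

4567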